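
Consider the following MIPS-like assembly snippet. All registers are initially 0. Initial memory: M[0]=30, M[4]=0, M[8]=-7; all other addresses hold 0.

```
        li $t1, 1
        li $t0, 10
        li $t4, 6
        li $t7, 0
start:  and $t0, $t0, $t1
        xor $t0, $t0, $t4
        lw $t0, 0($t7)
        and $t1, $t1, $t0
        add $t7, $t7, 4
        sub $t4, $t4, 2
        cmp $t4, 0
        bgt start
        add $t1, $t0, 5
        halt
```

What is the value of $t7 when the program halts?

12

after li $t1, 1: $t1=1
after li $t0, 10: $t0=10
after li $t4, 6: $t4=6
after li $t7, 0: $t7=0
after and $t0, $t0, $t1: $t0=10&1=0
after xor $t0, $t0, $t4: $t0=0^6=6
after lw $t0, 0($t7): $t0=M[0]=30
after and $t1, $t1, $t0: $t1=1&30=0
after add $t7, $t7, 4: $t7=0+4=4
after sub $t4, $t4, 2: $t4=6-2=4
cmp $t4, 0  (cmp 4,0)
bgt start: taken
after and $t0, $t0, $t1: $t0=30&0=0
after xor $t0, $t0, $t4: $t0=0^4=4
after lw $t0, 0($t7): $t0=M[4]=0
after and $t1, $t1, $t0: $t1=0&0=0
after add $t7, $t7, 4: $t7=4+4=8
after sub $t4, $t4, 2: $t4=4-2=2
cmp $t4, 0  (cmp 2,0)
bgt start: taken
after and $t0, $t0, $t1: $t0=0&0=0
after xor $t0, $t0, $t4: $t0=0^2=2
after lw $t0, 0($t7): $t0=M[8]=-7
after and $t1, $t1, $t0: $t1=0&(-7)=0
after add $t7, $t7, 4: $t7=8+4=12
after sub $t4, $t4, 2: $t4=2-2=0
cmp $t4, 0  (cmp 0,0)
bgt start: not taken
after add $t1, $t0, 5: $t1=(-7)+5=-2
halt.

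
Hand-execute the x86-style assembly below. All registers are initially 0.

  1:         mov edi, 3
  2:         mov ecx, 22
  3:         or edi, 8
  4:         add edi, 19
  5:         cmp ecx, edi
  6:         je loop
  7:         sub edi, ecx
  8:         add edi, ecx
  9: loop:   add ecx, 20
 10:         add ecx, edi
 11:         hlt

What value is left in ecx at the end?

72

edi=3
ecx=22
edi=3|8=11
edi=11+19=30
cmp ecx, edi  (cmp 22,30)
je loop: not taken
edi=30-22=8
edi=8+22=30
ecx=22+20=42
ecx=42+30=72
halt.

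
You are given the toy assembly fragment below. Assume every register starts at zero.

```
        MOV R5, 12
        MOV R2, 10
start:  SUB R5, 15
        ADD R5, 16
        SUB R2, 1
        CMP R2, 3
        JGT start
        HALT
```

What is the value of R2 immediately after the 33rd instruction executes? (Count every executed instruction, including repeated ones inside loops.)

R5=12
R2=10
R5=12-15=-3
R5=(-3)+16=13
R2=10-1=9
CMP R2, 3  (cmp 9,3)
JGT start: taken
R5=13-15=-2
R5=(-2)+16=14
R2=9-1=8
CMP R2, 3  (cmp 8,3)
JGT start: taken
R5=14-15=-1
R5=(-1)+16=15
R2=8-1=7
CMP R2, 3  (cmp 7,3)
JGT start: taken
R5=15-15=0
R5=0+16=16
R2=7-1=6
CMP R2, 3  (cmp 6,3)
JGT start: taken
R5=16-15=1
R5=1+16=17
R2=6-1=5
CMP R2, 3  (cmp 5,3)
JGT start: taken
R5=17-15=2
R5=2+16=18
R2=5-1=4
CMP R2, 3  (cmp 4,3)
JGT start: taken
R5=18-15=3
After step 33: R2 = 4.

4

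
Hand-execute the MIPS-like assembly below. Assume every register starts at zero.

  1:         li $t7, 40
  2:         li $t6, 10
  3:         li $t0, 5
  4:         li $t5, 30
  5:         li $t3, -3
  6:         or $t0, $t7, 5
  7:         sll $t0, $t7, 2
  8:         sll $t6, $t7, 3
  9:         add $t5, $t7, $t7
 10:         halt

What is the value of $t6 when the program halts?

320

after li $t7, 40: $t7=40
after li $t6, 10: $t6=10
after li $t0, 5: $t0=5
after li $t5, 30: $t5=30
after li $t3, -3: $t3=-3
after or $t0, $t7, 5: $t0=40|5=45
after sll $t0, $t7, 2: $t0=40<<2=160
after sll $t6, $t7, 3: $t6=40<<3=320
after add $t5, $t7, $t7: $t5=40+40=80
halt.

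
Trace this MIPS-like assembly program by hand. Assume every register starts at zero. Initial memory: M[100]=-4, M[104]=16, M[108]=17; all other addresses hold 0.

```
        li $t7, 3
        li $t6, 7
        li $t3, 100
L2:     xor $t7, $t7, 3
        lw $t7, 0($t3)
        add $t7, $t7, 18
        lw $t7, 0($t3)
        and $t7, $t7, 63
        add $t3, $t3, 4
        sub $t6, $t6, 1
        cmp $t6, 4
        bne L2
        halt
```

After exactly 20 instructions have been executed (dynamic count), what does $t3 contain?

$t7=3
$t6=7
$t3=100
$t7=3^3=0
$t7=M[100]=-4
$t7=(-4)+18=14
$t7=M[100]=-4
$t7=(-4)&63=60
$t3=100+4=104
$t6=7-1=6
cmp $t6, 4  (cmp 6,4)
bne L2: taken
$t7=60^3=63
$t7=M[104]=16
$t7=16+18=34
$t7=M[104]=16
$t7=16&63=16
$t3=104+4=108
$t6=6-1=5
cmp $t6, 4  (cmp 5,4)
After step 20: $t3 = 108.

108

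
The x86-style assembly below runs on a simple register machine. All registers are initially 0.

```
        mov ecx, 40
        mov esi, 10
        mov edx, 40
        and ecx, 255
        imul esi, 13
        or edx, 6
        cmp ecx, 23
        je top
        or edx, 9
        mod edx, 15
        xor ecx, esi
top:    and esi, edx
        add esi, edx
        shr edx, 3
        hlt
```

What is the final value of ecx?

170

ecx=40
esi=10
edx=40
ecx=40&255=40
esi=10*13=130
edx=40|6=46
cmp ecx, 23  (cmp 40,23)
je top: not taken
edx=46|9=47
edx=47%15=2
ecx=40^130=170
esi=130&2=2
esi=2+2=4
edx=2>>3=0
halt.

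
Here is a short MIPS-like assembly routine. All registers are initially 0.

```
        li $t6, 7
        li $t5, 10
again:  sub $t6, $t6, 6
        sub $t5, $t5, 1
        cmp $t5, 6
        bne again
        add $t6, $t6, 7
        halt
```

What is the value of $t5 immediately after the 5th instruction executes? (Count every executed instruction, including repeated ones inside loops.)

li $t6, 7 → $t6=7
li $t5, 10 → $t5=10
sub $t6, $t6, 6 → $t6=7-6=1
sub $t5, $t5, 1 → $t5=10-1=9
cmp $t5, 6  (cmp 9,6)
After step 5: $t5 = 9.

9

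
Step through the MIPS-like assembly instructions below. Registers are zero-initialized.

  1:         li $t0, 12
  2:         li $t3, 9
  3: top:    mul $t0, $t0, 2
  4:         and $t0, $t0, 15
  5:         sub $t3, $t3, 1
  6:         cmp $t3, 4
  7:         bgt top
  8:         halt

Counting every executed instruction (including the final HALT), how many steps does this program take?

$t0=12
$t3=9
$t0=12*2=24
$t0=24&15=8
$t3=9-1=8
cmp $t3, 4  (cmp 8,4)
bgt top: taken
$t0=8*2=16
$t0=16&15=0
$t3=8-1=7
cmp $t3, 4  (cmp 7,4)
bgt top: taken
$t0=0*2=0
$t0=0&15=0
$t3=7-1=6
cmp $t3, 4  (cmp 6,4)
bgt top: taken
$t0=0*2=0
$t0=0&15=0
$t3=6-1=5
cmp $t3, 4  (cmp 5,4)
bgt top: taken
$t0=0*2=0
$t0=0&15=0
$t3=5-1=4
cmp $t3, 4  (cmp 4,4)
bgt top: not taken
halt.
Total executed instructions: 28.

28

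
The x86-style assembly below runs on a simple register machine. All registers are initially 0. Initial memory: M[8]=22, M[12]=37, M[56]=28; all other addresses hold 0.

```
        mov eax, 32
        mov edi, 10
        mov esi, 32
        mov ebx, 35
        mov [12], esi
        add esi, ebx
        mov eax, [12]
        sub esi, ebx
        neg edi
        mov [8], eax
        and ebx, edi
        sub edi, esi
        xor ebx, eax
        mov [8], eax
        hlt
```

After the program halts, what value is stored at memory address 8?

mov eax, 32 → eax=32
mov edi, 10 → edi=10
mov esi, 32 → esi=32
mov ebx, 35 → ebx=35
mov [12], esi → M[12]=32
add esi, ebx → esi=32+35=67
mov eax, [12] → eax=M[12]=32
sub esi, ebx → esi=67-35=32
neg edi → edi=-(10)=-10
mov [8], eax → M[8]=32
and ebx, edi → ebx=35&(-10)=34
sub edi, esi → edi=(-10)-32=-42
xor ebx, eax → ebx=34^32=2
mov [8], eax → M[8]=32
halt.

32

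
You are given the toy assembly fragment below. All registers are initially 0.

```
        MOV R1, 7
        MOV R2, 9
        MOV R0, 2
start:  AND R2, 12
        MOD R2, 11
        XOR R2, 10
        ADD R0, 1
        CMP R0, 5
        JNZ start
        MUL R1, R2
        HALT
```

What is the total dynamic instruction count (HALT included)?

after MOV R1, 7: R1=7
after MOV R2, 9: R2=9
after MOV R0, 2: R0=2
after AND R2, 12: R2=9&12=8
after MOD R2, 11: R2=8%11=8
after XOR R2, 10: R2=8^10=2
after ADD R0, 1: R0=2+1=3
CMP R0, 5  (cmp 3,5)
JNZ start: taken
after AND R2, 12: R2=2&12=0
after MOD R2, 11: R2=0%11=0
after XOR R2, 10: R2=0^10=10
after ADD R0, 1: R0=3+1=4
CMP R0, 5  (cmp 4,5)
JNZ start: taken
after AND R2, 12: R2=10&12=8
after MOD R2, 11: R2=8%11=8
after XOR R2, 10: R2=8^10=2
after ADD R0, 1: R0=4+1=5
CMP R0, 5  (cmp 5,5)
JNZ start: not taken
after MUL R1, R2: R1=7*2=14
halt.
Total executed instructions: 23.

23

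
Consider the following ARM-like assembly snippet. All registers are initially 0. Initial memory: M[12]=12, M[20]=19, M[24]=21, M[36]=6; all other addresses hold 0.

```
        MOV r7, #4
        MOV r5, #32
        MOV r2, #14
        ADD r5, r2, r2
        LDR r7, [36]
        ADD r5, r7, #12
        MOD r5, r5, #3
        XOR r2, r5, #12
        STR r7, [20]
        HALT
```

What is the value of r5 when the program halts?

0

r7=4
r5=32
r2=14
r5=14+14=28
r7=M[36]=6
r5=6+12=18
r5=18%3=0
r2=0^12=12
STR r7, [20] → M[20]=6
halt.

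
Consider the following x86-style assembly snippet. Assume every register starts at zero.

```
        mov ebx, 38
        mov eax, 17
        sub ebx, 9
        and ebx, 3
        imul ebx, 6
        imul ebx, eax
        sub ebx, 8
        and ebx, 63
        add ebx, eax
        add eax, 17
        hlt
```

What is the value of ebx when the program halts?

47

after mov ebx, 38: ebx=38
after mov eax, 17: eax=17
after sub ebx, 9: ebx=38-9=29
after and ebx, 3: ebx=29&3=1
after imul ebx, 6: ebx=1*6=6
after imul ebx, eax: ebx=6*17=102
after sub ebx, 8: ebx=102-8=94
after and ebx, 63: ebx=94&63=30
after add ebx, eax: ebx=30+17=47
after add eax, 17: eax=17+17=34
halt.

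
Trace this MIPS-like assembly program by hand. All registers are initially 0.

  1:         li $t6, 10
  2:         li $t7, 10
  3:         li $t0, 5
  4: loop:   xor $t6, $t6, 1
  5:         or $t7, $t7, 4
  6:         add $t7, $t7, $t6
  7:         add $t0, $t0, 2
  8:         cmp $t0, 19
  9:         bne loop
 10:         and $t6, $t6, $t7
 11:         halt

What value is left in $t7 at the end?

104

$t6=10
$t7=10
$t0=5
$t6=10^1=11
$t7=10|4=14
$t7=14+11=25
$t0=5+2=7
cmp $t0, 19  (cmp 7,19)
bne loop: taken
$t6=11^1=10
$t7=25|4=29
$t7=29+10=39
$t0=7+2=9
cmp $t0, 19  (cmp 9,19)
bne loop: taken
$t6=10^1=11
$t7=39|4=39
$t7=39+11=50
$t0=9+2=11
cmp $t0, 19  (cmp 11,19)
bne loop: taken
$t6=11^1=10
$t7=50|4=54
$t7=54+10=64
$t0=11+2=13
cmp $t0, 19  (cmp 13,19)
bne loop: taken
$t6=10^1=11
$t7=64|4=68
$t7=68+11=79
$t0=13+2=15
cmp $t0, 19  (cmp 15,19)
bne loop: taken
$t6=11^1=10
$t7=79|4=79
$t7=79+10=89
$t0=15+2=17
cmp $t0, 19  (cmp 17,19)
bne loop: taken
$t6=10^1=11
$t7=89|4=93
$t7=93+11=104
$t0=17+2=19
cmp $t0, 19  (cmp 19,19)
bne loop: not taken
$t6=11&104=8
halt.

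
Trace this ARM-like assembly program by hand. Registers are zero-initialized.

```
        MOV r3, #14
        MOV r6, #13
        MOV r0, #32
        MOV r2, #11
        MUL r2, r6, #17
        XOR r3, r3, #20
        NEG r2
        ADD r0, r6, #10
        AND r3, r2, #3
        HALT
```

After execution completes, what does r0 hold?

after MOV r3, #14: r3=14
after MOV r6, #13: r6=13
after MOV r0, #32: r0=32
after MOV r2, #11: r2=11
after MUL r2, r6, #17: r2=13*17=221
after XOR r3, r3, #20: r3=14^20=26
after NEG r2: r2=-(221)=-221
after ADD r0, r6, #10: r0=13+10=23
after AND r3, r2, #3: r3=(-221)&3=3
halt.

23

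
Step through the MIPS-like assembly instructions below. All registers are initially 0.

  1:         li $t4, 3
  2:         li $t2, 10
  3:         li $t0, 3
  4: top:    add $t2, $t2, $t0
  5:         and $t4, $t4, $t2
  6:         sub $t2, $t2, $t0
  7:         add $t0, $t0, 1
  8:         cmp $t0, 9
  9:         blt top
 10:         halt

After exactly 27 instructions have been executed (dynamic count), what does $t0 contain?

7

li $t4, 3 → $t4=3
li $t2, 10 → $t2=10
li $t0, 3 → $t0=3
add $t2, $t2, $t0 → $t2=10+3=13
and $t4, $t4, $t2 → $t4=3&13=1
sub $t2, $t2, $t0 → $t2=13-3=10
add $t0, $t0, 1 → $t0=3+1=4
cmp $t0, 9  (cmp 4,9)
blt top: taken
add $t2, $t2, $t0 → $t2=10+4=14
and $t4, $t4, $t2 → $t4=1&14=0
sub $t2, $t2, $t0 → $t2=14-4=10
add $t0, $t0, 1 → $t0=4+1=5
cmp $t0, 9  (cmp 5,9)
blt top: taken
add $t2, $t2, $t0 → $t2=10+5=15
and $t4, $t4, $t2 → $t4=0&15=0
sub $t2, $t2, $t0 → $t2=15-5=10
add $t0, $t0, 1 → $t0=5+1=6
cmp $t0, 9  (cmp 6,9)
blt top: taken
add $t2, $t2, $t0 → $t2=10+6=16
and $t4, $t4, $t2 → $t4=0&16=0
sub $t2, $t2, $t0 → $t2=16-6=10
add $t0, $t0, 1 → $t0=6+1=7
cmp $t0, 9  (cmp 7,9)
blt top: taken
After step 27: $t0 = 7.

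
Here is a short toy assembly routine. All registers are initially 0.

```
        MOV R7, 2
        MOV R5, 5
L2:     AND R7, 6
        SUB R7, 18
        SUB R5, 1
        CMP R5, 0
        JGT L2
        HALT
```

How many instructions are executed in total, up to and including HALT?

28

after MOV R7, 2: R7=2
after MOV R5, 5: R5=5
after AND R7, 6: R7=2&6=2
after SUB R7, 18: R7=2-18=-16
after SUB R5, 1: R5=5-1=4
CMP R5, 0  (cmp 4,0)
JGT L2: taken
after AND R7, 6: R7=(-16)&6=0
after SUB R7, 18: R7=0-18=-18
after SUB R5, 1: R5=4-1=3
CMP R5, 0  (cmp 3,0)
JGT L2: taken
after AND R7, 6: R7=(-18)&6=6
after SUB R7, 18: R7=6-18=-12
after SUB R5, 1: R5=3-1=2
CMP R5, 0  (cmp 2,0)
JGT L2: taken
after AND R7, 6: R7=(-12)&6=4
after SUB R7, 18: R7=4-18=-14
after SUB R5, 1: R5=2-1=1
CMP R5, 0  (cmp 1,0)
JGT L2: taken
after AND R7, 6: R7=(-14)&6=2
after SUB R7, 18: R7=2-18=-16
after SUB R5, 1: R5=1-1=0
CMP R5, 0  (cmp 0,0)
JGT L2: not taken
halt.
Total executed instructions: 28.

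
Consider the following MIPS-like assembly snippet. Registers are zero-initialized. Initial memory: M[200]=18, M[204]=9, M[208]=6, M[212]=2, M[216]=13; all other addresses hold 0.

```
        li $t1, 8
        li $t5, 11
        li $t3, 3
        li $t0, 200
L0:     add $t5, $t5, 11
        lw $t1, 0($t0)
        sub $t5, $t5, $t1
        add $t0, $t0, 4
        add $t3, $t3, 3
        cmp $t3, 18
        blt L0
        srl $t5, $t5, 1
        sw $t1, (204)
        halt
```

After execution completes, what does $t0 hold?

220

$t1=8
$t5=11
$t3=3
$t0=200
$t5=11+11=22
$t1=M[200]=18
$t5=22-18=4
$t0=200+4=204
$t3=3+3=6
cmp $t3, 18  (cmp 6,18)
blt L0: taken
$t5=4+11=15
$t1=M[204]=9
$t5=15-9=6
$t0=204+4=208
$t3=6+3=9
cmp $t3, 18  (cmp 9,18)
blt L0: taken
$t5=6+11=17
$t1=M[208]=6
$t5=17-6=11
$t0=208+4=212
$t3=9+3=12
cmp $t3, 18  (cmp 12,18)
blt L0: taken
$t5=11+11=22
$t1=M[212]=2
$t5=22-2=20
$t0=212+4=216
$t3=12+3=15
cmp $t3, 18  (cmp 15,18)
blt L0: taken
$t5=20+11=31
$t1=M[216]=13
$t5=31-13=18
$t0=216+4=220
$t3=15+3=18
cmp $t3, 18  (cmp 18,18)
blt L0: not taken
$t5=18>>1=9
sw $t1, (204) → M[204]=13
halt.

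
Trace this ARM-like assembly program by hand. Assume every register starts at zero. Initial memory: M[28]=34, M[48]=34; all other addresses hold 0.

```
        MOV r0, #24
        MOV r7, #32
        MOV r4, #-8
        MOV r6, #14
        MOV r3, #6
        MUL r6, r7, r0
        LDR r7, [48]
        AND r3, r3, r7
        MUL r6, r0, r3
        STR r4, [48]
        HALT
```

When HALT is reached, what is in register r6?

48

after MOV r0, #24: r0=24
after MOV r7, #32: r7=32
after MOV r4, #-8: r4=-8
after MOV r6, #14: r6=14
after MOV r3, #6: r3=6
after MUL r6, r7, r0: r6=32*24=768
after LDR r7, [48]: r7=M[48]=34
after AND r3, r3, r7: r3=6&34=2
after MUL r6, r0, r3: r6=24*2=48
STR r4, [48] → M[48]=-8
halt.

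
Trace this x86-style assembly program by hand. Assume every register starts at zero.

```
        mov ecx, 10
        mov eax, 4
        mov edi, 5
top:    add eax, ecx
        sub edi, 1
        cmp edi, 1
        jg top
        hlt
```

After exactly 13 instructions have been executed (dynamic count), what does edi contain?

2

mov ecx, 10 → ecx=10
mov eax, 4 → eax=4
mov edi, 5 → edi=5
add eax, ecx → eax=4+10=14
sub edi, 1 → edi=5-1=4
cmp edi, 1  (cmp 4,1)
jg top: taken
add eax, ecx → eax=14+10=24
sub edi, 1 → edi=4-1=3
cmp edi, 1  (cmp 3,1)
jg top: taken
add eax, ecx → eax=24+10=34
sub edi, 1 → edi=3-1=2
After step 13: edi = 2.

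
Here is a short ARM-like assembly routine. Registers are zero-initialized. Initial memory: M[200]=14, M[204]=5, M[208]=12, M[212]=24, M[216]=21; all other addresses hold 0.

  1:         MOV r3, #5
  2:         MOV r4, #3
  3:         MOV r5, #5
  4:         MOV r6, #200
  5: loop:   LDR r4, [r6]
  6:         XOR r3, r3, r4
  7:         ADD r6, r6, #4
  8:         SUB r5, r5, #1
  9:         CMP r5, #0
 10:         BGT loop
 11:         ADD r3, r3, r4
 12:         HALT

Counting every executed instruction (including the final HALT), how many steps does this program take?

r3=5
r4=3
r5=5
r6=200
r4=M[200]=14
r3=5^14=11
r6=200+4=204
r5=5-1=4
CMP r5, #0  (cmp 4,0)
BGT loop: taken
r4=M[204]=5
r3=11^5=14
r6=204+4=208
r5=4-1=3
CMP r5, #0  (cmp 3,0)
BGT loop: taken
r4=M[208]=12
r3=14^12=2
r6=208+4=212
r5=3-1=2
CMP r5, #0  (cmp 2,0)
BGT loop: taken
r4=M[212]=24
r3=2^24=26
r6=212+4=216
r5=2-1=1
CMP r5, #0  (cmp 1,0)
BGT loop: taken
r4=M[216]=21
r3=26^21=15
r6=216+4=220
r5=1-1=0
CMP r5, #0  (cmp 0,0)
BGT loop: not taken
r3=15+21=36
halt.
Total executed instructions: 36.

36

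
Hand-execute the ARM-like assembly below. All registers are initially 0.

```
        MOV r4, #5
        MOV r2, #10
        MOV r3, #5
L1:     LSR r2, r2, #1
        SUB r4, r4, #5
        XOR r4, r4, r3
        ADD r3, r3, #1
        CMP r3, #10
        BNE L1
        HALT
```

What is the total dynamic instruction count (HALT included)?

34

after MOV r4, #5: r4=5
after MOV r2, #10: r2=10
after MOV r3, #5: r3=5
after LSR r2, r2, #1: r2=10>>1=5
after SUB r4, r4, #5: r4=5-5=0
after XOR r4, r4, r3: r4=0^5=5
after ADD r3, r3, #1: r3=5+1=6
CMP r3, #10  (cmp 6,10)
BNE L1: taken
after LSR r2, r2, #1: r2=5>>1=2
after SUB r4, r4, #5: r4=5-5=0
after XOR r4, r4, r3: r4=0^6=6
after ADD r3, r3, #1: r3=6+1=7
CMP r3, #10  (cmp 7,10)
BNE L1: taken
after LSR r2, r2, #1: r2=2>>1=1
after SUB r4, r4, #5: r4=6-5=1
after XOR r4, r4, r3: r4=1^7=6
after ADD r3, r3, #1: r3=7+1=8
CMP r3, #10  (cmp 8,10)
BNE L1: taken
after LSR r2, r2, #1: r2=1>>1=0
after SUB r4, r4, #5: r4=6-5=1
after XOR r4, r4, r3: r4=1^8=9
after ADD r3, r3, #1: r3=8+1=9
CMP r3, #10  (cmp 9,10)
BNE L1: taken
after LSR r2, r2, #1: r2=0>>1=0
after SUB r4, r4, #5: r4=9-5=4
after XOR r4, r4, r3: r4=4^9=13
after ADD r3, r3, #1: r3=9+1=10
CMP r3, #10  (cmp 10,10)
BNE L1: not taken
halt.
Total executed instructions: 34.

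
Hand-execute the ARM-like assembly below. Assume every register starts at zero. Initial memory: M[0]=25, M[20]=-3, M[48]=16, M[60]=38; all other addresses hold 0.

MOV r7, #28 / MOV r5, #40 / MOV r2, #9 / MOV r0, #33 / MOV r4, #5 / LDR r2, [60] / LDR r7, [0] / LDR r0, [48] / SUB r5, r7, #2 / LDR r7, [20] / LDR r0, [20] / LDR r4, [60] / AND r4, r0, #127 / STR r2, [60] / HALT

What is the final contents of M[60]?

MOV r7, #28 → r7=28
MOV r5, #40 → r5=40
MOV r2, #9 → r2=9
MOV r0, #33 → r0=33
MOV r4, #5 → r4=5
LDR r2, [60] → r2=M[60]=38
LDR r7, [0] → r7=M[0]=25
LDR r0, [48] → r0=M[48]=16
SUB r5, r7, #2 → r5=25-2=23
LDR r7, [20] → r7=M[20]=-3
LDR r0, [20] → r0=M[20]=-3
LDR r4, [60] → r4=M[60]=38
AND r4, r0, #127 → r4=(-3)&127=125
STR r2, [60] → M[60]=38
halt.

38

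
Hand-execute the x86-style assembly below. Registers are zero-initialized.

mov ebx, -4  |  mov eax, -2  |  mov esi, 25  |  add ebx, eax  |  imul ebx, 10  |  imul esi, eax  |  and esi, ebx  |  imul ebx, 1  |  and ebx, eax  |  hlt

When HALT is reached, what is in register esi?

-60

mov ebx, -4 → ebx=-4
mov eax, -2 → eax=-2
mov esi, 25 → esi=25
add ebx, eax → ebx=(-4)+(-2)=-6
imul ebx, 10 → ebx=(-6)*10=-60
imul esi, eax → esi=25*(-2)=-50
and esi, ebx → esi=(-50)&(-60)=-60
imul ebx, 1 → ebx=(-60)*1=-60
and ebx, eax → ebx=(-60)&(-2)=-60
halt.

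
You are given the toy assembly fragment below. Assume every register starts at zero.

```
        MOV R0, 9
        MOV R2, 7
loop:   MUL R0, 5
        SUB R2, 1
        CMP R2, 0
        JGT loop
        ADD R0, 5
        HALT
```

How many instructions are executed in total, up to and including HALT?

32

after MOV R0, 9: R0=9
after MOV R2, 7: R2=7
after MUL R0, 5: R0=9*5=45
after SUB R2, 1: R2=7-1=6
CMP R2, 0  (cmp 6,0)
JGT loop: taken
after MUL R0, 5: R0=45*5=225
after SUB R2, 1: R2=6-1=5
CMP R2, 0  (cmp 5,0)
JGT loop: taken
after MUL R0, 5: R0=225*5=1125
after SUB R2, 1: R2=5-1=4
CMP R2, 0  (cmp 4,0)
JGT loop: taken
after MUL R0, 5: R0=1125*5=5625
after SUB R2, 1: R2=4-1=3
CMP R2, 0  (cmp 3,0)
JGT loop: taken
after MUL R0, 5: R0=5625*5=28125
after SUB R2, 1: R2=3-1=2
CMP R2, 0  (cmp 2,0)
JGT loop: taken
after MUL R0, 5: R0=28125*5=140625
after SUB R2, 1: R2=2-1=1
CMP R2, 0  (cmp 1,0)
JGT loop: taken
after MUL R0, 5: R0=140625*5=703125
after SUB R2, 1: R2=1-1=0
CMP R2, 0  (cmp 0,0)
JGT loop: not taken
after ADD R0, 5: R0=703125+5=703130
halt.
Total executed instructions: 32.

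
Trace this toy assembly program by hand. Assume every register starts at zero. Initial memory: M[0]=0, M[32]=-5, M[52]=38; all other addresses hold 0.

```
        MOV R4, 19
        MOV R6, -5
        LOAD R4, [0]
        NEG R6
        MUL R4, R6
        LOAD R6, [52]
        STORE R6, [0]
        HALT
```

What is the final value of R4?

after MOV R4, 19: R4=19
after MOV R6, -5: R6=-5
after LOAD R4, [0]: R4=M[0]=0
after NEG R6: R6=-(-5)=5
after MUL R4, R6: R4=0*5=0
after LOAD R6, [52]: R6=M[52]=38
STORE R6, [0] → M[0]=38
halt.

0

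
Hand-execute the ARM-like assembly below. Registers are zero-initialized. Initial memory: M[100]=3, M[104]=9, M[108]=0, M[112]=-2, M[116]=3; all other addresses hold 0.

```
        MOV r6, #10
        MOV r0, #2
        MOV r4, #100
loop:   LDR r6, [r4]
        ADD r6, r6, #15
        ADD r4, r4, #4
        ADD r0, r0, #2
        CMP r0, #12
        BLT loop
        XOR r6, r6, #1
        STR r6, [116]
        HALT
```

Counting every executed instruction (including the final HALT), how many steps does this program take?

MOV r6, #10 → r6=10
MOV r0, #2 → r0=2
MOV r4, #100 → r4=100
LDR r6, [r4] → r6=M[100]=3
ADD r6, r6, #15 → r6=3+15=18
ADD r4, r4, #4 → r4=100+4=104
ADD r0, r0, #2 → r0=2+2=4
CMP r0, #12  (cmp 4,12)
BLT loop: taken
LDR r6, [r4] → r6=M[104]=9
ADD r6, r6, #15 → r6=9+15=24
ADD r4, r4, #4 → r4=104+4=108
ADD r0, r0, #2 → r0=4+2=6
CMP r0, #12  (cmp 6,12)
BLT loop: taken
LDR r6, [r4] → r6=M[108]=0
ADD r6, r6, #15 → r6=0+15=15
ADD r4, r4, #4 → r4=108+4=112
ADD r0, r0, #2 → r0=6+2=8
CMP r0, #12  (cmp 8,12)
BLT loop: taken
LDR r6, [r4] → r6=M[112]=-2
ADD r6, r6, #15 → r6=(-2)+15=13
ADD r4, r4, #4 → r4=112+4=116
ADD r0, r0, #2 → r0=8+2=10
CMP r0, #12  (cmp 10,12)
BLT loop: taken
LDR r6, [r4] → r6=M[116]=3
ADD r6, r6, #15 → r6=3+15=18
ADD r4, r4, #4 → r4=116+4=120
ADD r0, r0, #2 → r0=10+2=12
CMP r0, #12  (cmp 12,12)
BLT loop: not taken
XOR r6, r6, #1 → r6=18^1=19
STR r6, [116] → M[116]=19
halt.
Total executed instructions: 36.

36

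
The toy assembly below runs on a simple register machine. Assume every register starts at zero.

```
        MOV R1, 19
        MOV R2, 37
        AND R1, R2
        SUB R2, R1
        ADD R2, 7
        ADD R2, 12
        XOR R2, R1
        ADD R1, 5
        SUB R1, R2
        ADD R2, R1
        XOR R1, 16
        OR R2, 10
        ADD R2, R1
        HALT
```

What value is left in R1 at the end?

after MOV R1, 19: R1=19
after MOV R2, 37: R2=37
after AND R1, R2: R1=19&37=1
after SUB R2, R1: R2=37-1=36
after ADD R2, 7: R2=36+7=43
after ADD R2, 12: R2=43+12=55
after XOR R2, R1: R2=55^1=54
after ADD R1, 5: R1=1+5=6
after SUB R1, R2: R1=6-54=-48
after ADD R2, R1: R2=54+(-48)=6
after XOR R1, 16: R1=(-48)^16=-64
after OR R2, 10: R2=6|10=14
after ADD R2, R1: R2=14+(-64)=-50
halt.

-64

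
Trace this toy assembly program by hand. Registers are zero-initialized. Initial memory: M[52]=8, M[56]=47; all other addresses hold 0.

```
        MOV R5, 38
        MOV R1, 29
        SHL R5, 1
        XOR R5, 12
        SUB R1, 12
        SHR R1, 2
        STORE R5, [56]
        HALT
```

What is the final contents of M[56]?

64

after MOV R5, 38: R5=38
after MOV R1, 29: R1=29
after SHL R5, 1: R5=38<<1=76
after XOR R5, 12: R5=76^12=64
after SUB R1, 12: R1=29-12=17
after SHR R1, 2: R1=17>>2=4
STORE R5, [56] → M[56]=64
halt.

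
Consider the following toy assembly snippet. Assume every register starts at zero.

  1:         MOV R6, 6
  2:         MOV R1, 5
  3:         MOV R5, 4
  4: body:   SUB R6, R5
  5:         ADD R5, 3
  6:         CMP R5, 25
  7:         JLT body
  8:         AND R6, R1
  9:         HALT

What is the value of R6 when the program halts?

1

MOV R6, 6 → R6=6
MOV R1, 5 → R1=5
MOV R5, 4 → R5=4
SUB R6, R5 → R6=6-4=2
ADD R5, 3 → R5=4+3=7
CMP R5, 25  (cmp 7,25)
JLT body: taken
SUB R6, R5 → R6=2-7=-5
ADD R5, 3 → R5=7+3=10
CMP R5, 25  (cmp 10,25)
JLT body: taken
SUB R6, R5 → R6=(-5)-10=-15
ADD R5, 3 → R5=10+3=13
CMP R5, 25  (cmp 13,25)
JLT body: taken
SUB R6, R5 → R6=(-15)-13=-28
ADD R5, 3 → R5=13+3=16
CMP R5, 25  (cmp 16,25)
JLT body: taken
SUB R6, R5 → R6=(-28)-16=-44
ADD R5, 3 → R5=16+3=19
CMP R5, 25  (cmp 19,25)
JLT body: taken
SUB R6, R5 → R6=(-44)-19=-63
ADD R5, 3 → R5=19+3=22
CMP R5, 25  (cmp 22,25)
JLT body: taken
SUB R6, R5 → R6=(-63)-22=-85
ADD R5, 3 → R5=22+3=25
CMP R5, 25  (cmp 25,25)
JLT body: not taken
AND R6, R1 → R6=(-85)&5=1
halt.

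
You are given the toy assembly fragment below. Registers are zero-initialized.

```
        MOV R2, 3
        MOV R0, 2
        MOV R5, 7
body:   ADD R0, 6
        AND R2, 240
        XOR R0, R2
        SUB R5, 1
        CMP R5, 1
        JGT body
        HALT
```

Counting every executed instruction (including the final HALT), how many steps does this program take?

MOV R2, 3 → R2=3
MOV R0, 2 → R0=2
MOV R5, 7 → R5=7
ADD R0, 6 → R0=2+6=8
AND R2, 240 → R2=3&240=0
XOR R0, R2 → R0=8^0=8
SUB R5, 1 → R5=7-1=6
CMP R5, 1  (cmp 6,1)
JGT body: taken
ADD R0, 6 → R0=8+6=14
AND R2, 240 → R2=0&240=0
XOR R0, R2 → R0=14^0=14
SUB R5, 1 → R5=6-1=5
CMP R5, 1  (cmp 5,1)
JGT body: taken
ADD R0, 6 → R0=14+6=20
AND R2, 240 → R2=0&240=0
XOR R0, R2 → R0=20^0=20
SUB R5, 1 → R5=5-1=4
CMP R5, 1  (cmp 4,1)
JGT body: taken
ADD R0, 6 → R0=20+6=26
AND R2, 240 → R2=0&240=0
XOR R0, R2 → R0=26^0=26
SUB R5, 1 → R5=4-1=3
CMP R5, 1  (cmp 3,1)
JGT body: taken
ADD R0, 6 → R0=26+6=32
AND R2, 240 → R2=0&240=0
XOR R0, R2 → R0=32^0=32
SUB R5, 1 → R5=3-1=2
CMP R5, 1  (cmp 2,1)
JGT body: taken
ADD R0, 6 → R0=32+6=38
AND R2, 240 → R2=0&240=0
XOR R0, R2 → R0=38^0=38
SUB R5, 1 → R5=2-1=1
CMP R5, 1  (cmp 1,1)
JGT body: not taken
halt.
Total executed instructions: 40.

40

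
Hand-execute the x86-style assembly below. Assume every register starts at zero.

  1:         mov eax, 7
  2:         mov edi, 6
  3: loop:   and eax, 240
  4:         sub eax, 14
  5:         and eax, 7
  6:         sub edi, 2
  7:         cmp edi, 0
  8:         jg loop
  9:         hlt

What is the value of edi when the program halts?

mov eax, 7 → eax=7
mov edi, 6 → edi=6
and eax, 240 → eax=7&240=0
sub eax, 14 → eax=0-14=-14
and eax, 7 → eax=(-14)&7=2
sub edi, 2 → edi=6-2=4
cmp edi, 0  (cmp 4,0)
jg loop: taken
and eax, 240 → eax=2&240=0
sub eax, 14 → eax=0-14=-14
and eax, 7 → eax=(-14)&7=2
sub edi, 2 → edi=4-2=2
cmp edi, 0  (cmp 2,0)
jg loop: taken
and eax, 240 → eax=2&240=0
sub eax, 14 → eax=0-14=-14
and eax, 7 → eax=(-14)&7=2
sub edi, 2 → edi=2-2=0
cmp edi, 0  (cmp 0,0)
jg loop: not taken
halt.

0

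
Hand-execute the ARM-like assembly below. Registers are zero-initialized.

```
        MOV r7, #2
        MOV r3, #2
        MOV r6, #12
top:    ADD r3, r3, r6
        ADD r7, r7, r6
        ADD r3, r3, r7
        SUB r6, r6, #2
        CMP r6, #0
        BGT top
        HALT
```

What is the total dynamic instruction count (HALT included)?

after MOV r7, #2: r7=2
after MOV r3, #2: r3=2
after MOV r6, #12: r6=12
after ADD r3, r3, r6: r3=2+12=14
after ADD r7, r7, r6: r7=2+12=14
after ADD r3, r3, r7: r3=14+14=28
after SUB r6, r6, #2: r6=12-2=10
CMP r6, #0  (cmp 10,0)
BGT top: taken
after ADD r3, r3, r6: r3=28+10=38
after ADD r7, r7, r6: r7=14+10=24
after ADD r3, r3, r7: r3=38+24=62
after SUB r6, r6, #2: r6=10-2=8
CMP r6, #0  (cmp 8,0)
BGT top: taken
after ADD r3, r3, r6: r3=62+8=70
after ADD r7, r7, r6: r7=24+8=32
after ADD r3, r3, r7: r3=70+32=102
after SUB r6, r6, #2: r6=8-2=6
CMP r6, #0  (cmp 6,0)
BGT top: taken
after ADD r3, r3, r6: r3=102+6=108
after ADD r7, r7, r6: r7=32+6=38
after ADD r3, r3, r7: r3=108+38=146
after SUB r6, r6, #2: r6=6-2=4
CMP r6, #0  (cmp 4,0)
BGT top: taken
after ADD r3, r3, r6: r3=146+4=150
after ADD r7, r7, r6: r7=38+4=42
after ADD r3, r3, r7: r3=150+42=192
after SUB r6, r6, #2: r6=4-2=2
CMP r6, #0  (cmp 2,0)
BGT top: taken
after ADD r3, r3, r6: r3=192+2=194
after ADD r7, r7, r6: r7=42+2=44
after ADD r3, r3, r7: r3=194+44=238
after SUB r6, r6, #2: r6=2-2=0
CMP r6, #0  (cmp 0,0)
BGT top: not taken
halt.
Total executed instructions: 40.

40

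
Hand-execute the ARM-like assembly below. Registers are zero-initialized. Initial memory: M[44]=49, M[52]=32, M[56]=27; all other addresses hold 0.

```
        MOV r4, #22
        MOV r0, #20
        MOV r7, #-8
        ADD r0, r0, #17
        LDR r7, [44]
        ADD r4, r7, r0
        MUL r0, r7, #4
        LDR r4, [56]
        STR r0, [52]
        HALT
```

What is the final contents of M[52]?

after MOV r4, #22: r4=22
after MOV r0, #20: r0=20
after MOV r7, #-8: r7=-8
after ADD r0, r0, #17: r0=20+17=37
after LDR r7, [44]: r7=M[44]=49
after ADD r4, r7, r0: r4=49+37=86
after MUL r0, r7, #4: r0=49*4=196
after LDR r4, [56]: r4=M[56]=27
STR r0, [52] → M[52]=196
halt.

196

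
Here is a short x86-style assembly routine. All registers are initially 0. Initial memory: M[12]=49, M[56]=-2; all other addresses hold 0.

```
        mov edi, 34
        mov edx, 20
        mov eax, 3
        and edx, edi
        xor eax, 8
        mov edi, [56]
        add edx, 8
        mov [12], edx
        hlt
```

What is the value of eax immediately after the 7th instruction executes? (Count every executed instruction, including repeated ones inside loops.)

11

mov edi, 34 → edi=34
mov edx, 20 → edx=20
mov eax, 3 → eax=3
and edx, edi → edx=20&34=0
xor eax, 8 → eax=3^8=11
mov edi, [56] → edi=M[56]=-2
add edx, 8 → edx=0+8=8
After step 7: eax = 11.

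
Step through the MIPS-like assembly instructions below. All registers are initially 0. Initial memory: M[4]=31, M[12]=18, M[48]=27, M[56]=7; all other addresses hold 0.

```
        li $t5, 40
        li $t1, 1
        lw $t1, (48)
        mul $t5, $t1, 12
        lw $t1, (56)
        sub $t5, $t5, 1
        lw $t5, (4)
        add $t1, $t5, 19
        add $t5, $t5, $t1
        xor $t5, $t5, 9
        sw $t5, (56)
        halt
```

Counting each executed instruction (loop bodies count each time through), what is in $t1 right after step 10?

$t5=40
$t1=1
$t1=M[48]=27
$t5=27*12=324
$t1=M[56]=7
$t5=324-1=323
$t5=M[4]=31
$t1=31+19=50
$t5=31+50=81
$t5=81^9=88
After step 10: $t1 = 50.

50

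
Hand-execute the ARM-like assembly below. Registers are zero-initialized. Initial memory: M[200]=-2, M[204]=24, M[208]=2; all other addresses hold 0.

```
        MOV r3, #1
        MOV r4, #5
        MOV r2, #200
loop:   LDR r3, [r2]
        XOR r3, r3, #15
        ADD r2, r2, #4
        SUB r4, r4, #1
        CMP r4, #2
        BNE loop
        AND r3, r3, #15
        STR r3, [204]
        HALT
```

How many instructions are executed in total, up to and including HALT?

after MOV r3, #1: r3=1
after MOV r4, #5: r4=5
after MOV r2, #200: r2=200
after LDR r3, [r2]: r3=M[200]=-2
after XOR r3, r3, #15: r3=(-2)^15=-15
after ADD r2, r2, #4: r2=200+4=204
after SUB r4, r4, #1: r4=5-1=4
CMP r4, #2  (cmp 4,2)
BNE loop: taken
after LDR r3, [r2]: r3=M[204]=24
after XOR r3, r3, #15: r3=24^15=23
after ADD r2, r2, #4: r2=204+4=208
after SUB r4, r4, #1: r4=4-1=3
CMP r4, #2  (cmp 3,2)
BNE loop: taken
after LDR r3, [r2]: r3=M[208]=2
after XOR r3, r3, #15: r3=2^15=13
after ADD r2, r2, #4: r2=208+4=212
after SUB r4, r4, #1: r4=3-1=2
CMP r4, #2  (cmp 2,2)
BNE loop: not taken
after AND r3, r3, #15: r3=13&15=13
STR r3, [204] → M[204]=13
halt.
Total executed instructions: 24.

24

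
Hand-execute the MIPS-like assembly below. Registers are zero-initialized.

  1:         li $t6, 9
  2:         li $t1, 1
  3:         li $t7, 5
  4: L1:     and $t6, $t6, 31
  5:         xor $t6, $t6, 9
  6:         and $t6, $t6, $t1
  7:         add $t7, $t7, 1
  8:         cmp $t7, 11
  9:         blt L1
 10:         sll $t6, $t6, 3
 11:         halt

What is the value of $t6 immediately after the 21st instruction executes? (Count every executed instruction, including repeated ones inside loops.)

0

after li $t6, 9: $t6=9
after li $t1, 1: $t1=1
after li $t7, 5: $t7=5
after and $t6, $t6, 31: $t6=9&31=9
after xor $t6, $t6, 9: $t6=9^9=0
after and $t6, $t6, $t1: $t6=0&1=0
after add $t7, $t7, 1: $t7=5+1=6
cmp $t7, 11  (cmp 6,11)
blt L1: taken
after and $t6, $t6, 31: $t6=0&31=0
after xor $t6, $t6, 9: $t6=0^9=9
after and $t6, $t6, $t1: $t6=9&1=1
after add $t7, $t7, 1: $t7=6+1=7
cmp $t7, 11  (cmp 7,11)
blt L1: taken
after and $t6, $t6, 31: $t6=1&31=1
after xor $t6, $t6, 9: $t6=1^9=8
after and $t6, $t6, $t1: $t6=8&1=0
after add $t7, $t7, 1: $t7=7+1=8
cmp $t7, 11  (cmp 8,11)
blt L1: taken
After step 21: $t6 = 0.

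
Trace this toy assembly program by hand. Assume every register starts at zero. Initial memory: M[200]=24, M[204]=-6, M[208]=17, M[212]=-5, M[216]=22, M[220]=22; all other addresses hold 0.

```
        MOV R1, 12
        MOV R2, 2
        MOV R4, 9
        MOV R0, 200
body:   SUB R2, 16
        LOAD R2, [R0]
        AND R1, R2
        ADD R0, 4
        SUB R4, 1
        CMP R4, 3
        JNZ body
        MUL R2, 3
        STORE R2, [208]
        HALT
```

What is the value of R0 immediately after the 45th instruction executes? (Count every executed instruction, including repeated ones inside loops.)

224

after MOV R1, 12: R1=12
after MOV R2, 2: R2=2
after MOV R4, 9: R4=9
after MOV R0, 200: R0=200
after SUB R2, 16: R2=2-16=-14
after LOAD R2, [R0]: R2=M[200]=24
after AND R1, R2: R1=12&24=8
after ADD R0, 4: R0=200+4=204
after SUB R4, 1: R4=9-1=8
CMP R4, 3  (cmp 8,3)
JNZ body: taken
after SUB R2, 16: R2=24-16=8
after LOAD R2, [R0]: R2=M[204]=-6
after AND R1, R2: R1=8&(-6)=8
after ADD R0, 4: R0=204+4=208
after SUB R4, 1: R4=8-1=7
CMP R4, 3  (cmp 7,3)
JNZ body: taken
after SUB R2, 16: R2=(-6)-16=-22
after LOAD R2, [R0]: R2=M[208]=17
after AND R1, R2: R1=8&17=0
after ADD R0, 4: R0=208+4=212
after SUB R4, 1: R4=7-1=6
CMP R4, 3  (cmp 6,3)
JNZ body: taken
after SUB R2, 16: R2=17-16=1
after LOAD R2, [R0]: R2=M[212]=-5
after AND R1, R2: R1=0&(-5)=0
after ADD R0, 4: R0=212+4=216
after SUB R4, 1: R4=6-1=5
CMP R4, 3  (cmp 5,3)
JNZ body: taken
after SUB R2, 16: R2=(-5)-16=-21
after LOAD R2, [R0]: R2=M[216]=22
after AND R1, R2: R1=0&22=0
after ADD R0, 4: R0=216+4=220
after SUB R4, 1: R4=5-1=4
CMP R4, 3  (cmp 4,3)
JNZ body: taken
after SUB R2, 16: R2=22-16=6
after LOAD R2, [R0]: R2=M[220]=22
after AND R1, R2: R1=0&22=0
after ADD R0, 4: R0=220+4=224
after SUB R4, 1: R4=4-1=3
CMP R4, 3  (cmp 3,3)
After step 45: R0 = 224.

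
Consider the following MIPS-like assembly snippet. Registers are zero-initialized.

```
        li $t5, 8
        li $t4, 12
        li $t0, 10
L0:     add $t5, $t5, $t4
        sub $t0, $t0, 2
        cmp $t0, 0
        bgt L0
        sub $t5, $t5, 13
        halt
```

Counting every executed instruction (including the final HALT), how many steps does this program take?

25

li $t5, 8 → $t5=8
li $t4, 12 → $t4=12
li $t0, 10 → $t0=10
add $t5, $t5, $t4 → $t5=8+12=20
sub $t0, $t0, 2 → $t0=10-2=8
cmp $t0, 0  (cmp 8,0)
bgt L0: taken
add $t5, $t5, $t4 → $t5=20+12=32
sub $t0, $t0, 2 → $t0=8-2=6
cmp $t0, 0  (cmp 6,0)
bgt L0: taken
add $t5, $t5, $t4 → $t5=32+12=44
sub $t0, $t0, 2 → $t0=6-2=4
cmp $t0, 0  (cmp 4,0)
bgt L0: taken
add $t5, $t5, $t4 → $t5=44+12=56
sub $t0, $t0, 2 → $t0=4-2=2
cmp $t0, 0  (cmp 2,0)
bgt L0: taken
add $t5, $t5, $t4 → $t5=56+12=68
sub $t0, $t0, 2 → $t0=2-2=0
cmp $t0, 0  (cmp 0,0)
bgt L0: not taken
sub $t5, $t5, 13 → $t5=68-13=55
halt.
Total executed instructions: 25.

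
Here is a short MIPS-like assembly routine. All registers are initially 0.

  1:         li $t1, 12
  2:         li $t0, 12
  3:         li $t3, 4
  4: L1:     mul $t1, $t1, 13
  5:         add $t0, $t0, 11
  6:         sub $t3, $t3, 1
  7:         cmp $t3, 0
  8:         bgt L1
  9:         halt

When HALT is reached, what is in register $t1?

after li $t1, 12: $t1=12
after li $t0, 12: $t0=12
after li $t3, 4: $t3=4
after mul $t1, $t1, 13: $t1=12*13=156
after add $t0, $t0, 11: $t0=12+11=23
after sub $t3, $t3, 1: $t3=4-1=3
cmp $t3, 0  (cmp 3,0)
bgt L1: taken
after mul $t1, $t1, 13: $t1=156*13=2028
after add $t0, $t0, 11: $t0=23+11=34
after sub $t3, $t3, 1: $t3=3-1=2
cmp $t3, 0  (cmp 2,0)
bgt L1: taken
after mul $t1, $t1, 13: $t1=2028*13=26364
after add $t0, $t0, 11: $t0=34+11=45
after sub $t3, $t3, 1: $t3=2-1=1
cmp $t3, 0  (cmp 1,0)
bgt L1: taken
after mul $t1, $t1, 13: $t1=26364*13=342732
after add $t0, $t0, 11: $t0=45+11=56
after sub $t3, $t3, 1: $t3=1-1=0
cmp $t3, 0  (cmp 0,0)
bgt L1: not taken
halt.

342732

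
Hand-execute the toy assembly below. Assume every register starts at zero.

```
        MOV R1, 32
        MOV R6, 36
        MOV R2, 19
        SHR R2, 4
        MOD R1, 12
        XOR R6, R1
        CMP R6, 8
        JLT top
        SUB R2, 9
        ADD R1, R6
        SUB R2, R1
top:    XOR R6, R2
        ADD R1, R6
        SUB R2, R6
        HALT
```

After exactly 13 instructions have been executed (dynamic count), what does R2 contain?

-60

MOV R1, 32 → R1=32
MOV R6, 36 → R6=36
MOV R2, 19 → R2=19
SHR R2, 4 → R2=19>>4=1
MOD R1, 12 → R1=32%12=8
XOR R6, R1 → R6=36^8=44
CMP R6, 8  (cmp 44,8)
JLT top: not taken
SUB R2, 9 → R2=1-9=-8
ADD R1, R6 → R1=8+44=52
SUB R2, R1 → R2=(-8)-52=-60
XOR R6, R2 → R6=44^(-60)=-24
ADD R1, R6 → R1=52+(-24)=28
After step 13: R2 = -60.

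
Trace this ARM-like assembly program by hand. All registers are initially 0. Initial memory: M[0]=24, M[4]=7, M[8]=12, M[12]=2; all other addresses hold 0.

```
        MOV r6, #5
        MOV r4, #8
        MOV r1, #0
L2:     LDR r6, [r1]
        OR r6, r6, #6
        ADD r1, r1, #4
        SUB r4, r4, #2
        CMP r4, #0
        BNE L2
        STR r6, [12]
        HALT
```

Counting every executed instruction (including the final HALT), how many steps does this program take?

r6=5
r4=8
r1=0
r6=M[0]=24
r6=24|6=30
r1=0+4=4
r4=8-2=6
CMP r4, #0  (cmp 6,0)
BNE L2: taken
r6=M[4]=7
r6=7|6=7
r1=4+4=8
r4=6-2=4
CMP r4, #0  (cmp 4,0)
BNE L2: taken
r6=M[8]=12
r6=12|6=14
r1=8+4=12
r4=4-2=2
CMP r4, #0  (cmp 2,0)
BNE L2: taken
r6=M[12]=2
r6=2|6=6
r1=12+4=16
r4=2-2=0
CMP r4, #0  (cmp 0,0)
BNE L2: not taken
STR r6, [12] → M[12]=6
halt.
Total executed instructions: 29.

29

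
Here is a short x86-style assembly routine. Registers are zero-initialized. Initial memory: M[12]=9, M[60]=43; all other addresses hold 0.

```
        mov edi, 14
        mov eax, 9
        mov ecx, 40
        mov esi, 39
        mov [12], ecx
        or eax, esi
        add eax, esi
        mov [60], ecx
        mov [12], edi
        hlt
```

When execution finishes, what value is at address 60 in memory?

edi=14
eax=9
ecx=40
esi=39
mov [12], ecx → M[12]=40
eax=9|39=47
eax=47+39=86
mov [60], ecx → M[60]=40
mov [12], edi → M[12]=14
halt.

40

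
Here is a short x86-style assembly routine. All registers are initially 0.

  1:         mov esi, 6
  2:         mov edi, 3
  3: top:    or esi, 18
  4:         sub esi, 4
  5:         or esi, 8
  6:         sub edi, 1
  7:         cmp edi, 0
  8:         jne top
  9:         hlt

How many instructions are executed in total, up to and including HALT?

21

mov esi, 6 → esi=6
mov edi, 3 → edi=3
or esi, 18 → esi=6|18=22
sub esi, 4 → esi=22-4=18
or esi, 8 → esi=18|8=26
sub edi, 1 → edi=3-1=2
cmp edi, 0  (cmp 2,0)
jne top: taken
or esi, 18 → esi=26|18=26
sub esi, 4 → esi=26-4=22
or esi, 8 → esi=22|8=30
sub edi, 1 → edi=2-1=1
cmp edi, 0  (cmp 1,0)
jne top: taken
or esi, 18 → esi=30|18=30
sub esi, 4 → esi=30-4=26
or esi, 8 → esi=26|8=26
sub edi, 1 → edi=1-1=0
cmp edi, 0  (cmp 0,0)
jne top: not taken
halt.
Total executed instructions: 21.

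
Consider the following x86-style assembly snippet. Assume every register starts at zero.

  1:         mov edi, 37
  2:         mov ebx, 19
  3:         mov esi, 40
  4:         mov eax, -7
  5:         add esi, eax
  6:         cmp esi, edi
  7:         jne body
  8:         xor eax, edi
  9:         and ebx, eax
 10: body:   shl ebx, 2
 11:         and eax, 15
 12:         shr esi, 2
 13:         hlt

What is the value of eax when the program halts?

9

edi=37
ebx=19
esi=40
eax=-7
esi=40+(-7)=33
cmp esi, edi  (cmp 33,37)
jne body: taken
ebx=19<<2=76
eax=(-7)&15=9
esi=33>>2=8
halt.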